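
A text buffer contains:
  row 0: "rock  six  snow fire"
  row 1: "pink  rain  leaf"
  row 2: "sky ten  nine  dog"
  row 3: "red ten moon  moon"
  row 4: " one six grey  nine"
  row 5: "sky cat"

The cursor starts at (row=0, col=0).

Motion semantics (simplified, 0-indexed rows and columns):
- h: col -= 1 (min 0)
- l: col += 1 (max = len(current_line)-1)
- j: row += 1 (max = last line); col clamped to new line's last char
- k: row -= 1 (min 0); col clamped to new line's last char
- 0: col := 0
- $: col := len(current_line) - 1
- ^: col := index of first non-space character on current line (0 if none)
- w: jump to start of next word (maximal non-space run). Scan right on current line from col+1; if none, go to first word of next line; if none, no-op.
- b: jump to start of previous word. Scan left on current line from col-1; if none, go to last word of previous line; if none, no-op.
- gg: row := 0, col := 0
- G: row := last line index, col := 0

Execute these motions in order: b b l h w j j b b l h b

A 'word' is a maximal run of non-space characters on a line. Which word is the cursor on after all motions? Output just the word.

After 1 (b): row=0 col=0 char='r'
After 2 (b): row=0 col=0 char='r'
After 3 (l): row=0 col=1 char='o'
After 4 (h): row=0 col=0 char='r'
After 5 (w): row=0 col=6 char='s'
After 6 (j): row=1 col=6 char='r'
After 7 (j): row=2 col=6 char='n'
After 8 (b): row=2 col=4 char='t'
After 9 (b): row=2 col=0 char='s'
After 10 (l): row=2 col=1 char='k'
After 11 (h): row=2 col=0 char='s'
After 12 (b): row=1 col=12 char='l'

Answer: leaf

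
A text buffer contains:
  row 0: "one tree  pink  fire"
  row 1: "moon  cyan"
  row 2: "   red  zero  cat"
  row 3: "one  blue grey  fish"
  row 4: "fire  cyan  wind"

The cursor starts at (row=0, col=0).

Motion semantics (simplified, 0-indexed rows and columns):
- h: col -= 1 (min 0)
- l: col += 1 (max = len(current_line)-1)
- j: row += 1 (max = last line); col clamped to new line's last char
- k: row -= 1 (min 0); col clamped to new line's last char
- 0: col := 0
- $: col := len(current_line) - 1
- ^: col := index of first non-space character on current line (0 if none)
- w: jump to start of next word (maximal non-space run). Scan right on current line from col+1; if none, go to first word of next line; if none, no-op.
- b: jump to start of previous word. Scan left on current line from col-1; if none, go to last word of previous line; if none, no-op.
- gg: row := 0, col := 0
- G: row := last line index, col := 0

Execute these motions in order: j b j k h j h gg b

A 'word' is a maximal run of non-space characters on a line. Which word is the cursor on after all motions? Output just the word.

After 1 (j): row=1 col=0 char='m'
After 2 (b): row=0 col=16 char='f'
After 3 (j): row=1 col=9 char='n'
After 4 (k): row=0 col=9 char='_'
After 5 (h): row=0 col=8 char='_'
After 6 (j): row=1 col=8 char='a'
After 7 (h): row=1 col=7 char='y'
After 8 (gg): row=0 col=0 char='o'
After 9 (b): row=0 col=0 char='o'

Answer: one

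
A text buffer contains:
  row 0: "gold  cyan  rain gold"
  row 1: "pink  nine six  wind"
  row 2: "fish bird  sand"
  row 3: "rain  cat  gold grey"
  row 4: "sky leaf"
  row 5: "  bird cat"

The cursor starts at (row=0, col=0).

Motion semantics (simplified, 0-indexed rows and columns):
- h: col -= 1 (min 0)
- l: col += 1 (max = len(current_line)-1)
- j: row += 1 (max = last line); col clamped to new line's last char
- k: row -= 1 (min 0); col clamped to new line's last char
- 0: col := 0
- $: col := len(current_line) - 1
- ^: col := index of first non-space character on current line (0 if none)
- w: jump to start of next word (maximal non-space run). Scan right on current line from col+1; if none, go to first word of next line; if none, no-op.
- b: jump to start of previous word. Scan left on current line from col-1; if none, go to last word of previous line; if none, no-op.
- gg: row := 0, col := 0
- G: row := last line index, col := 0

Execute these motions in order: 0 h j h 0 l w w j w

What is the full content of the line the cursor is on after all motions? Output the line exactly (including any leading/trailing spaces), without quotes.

After 1 (0): row=0 col=0 char='g'
After 2 (h): row=0 col=0 char='g'
After 3 (j): row=1 col=0 char='p'
After 4 (h): row=1 col=0 char='p'
After 5 (0): row=1 col=0 char='p'
After 6 (l): row=1 col=1 char='i'
After 7 (w): row=1 col=6 char='n'
After 8 (w): row=1 col=11 char='s'
After 9 (j): row=2 col=11 char='s'
After 10 (w): row=3 col=0 char='r'

Answer: rain  cat  gold grey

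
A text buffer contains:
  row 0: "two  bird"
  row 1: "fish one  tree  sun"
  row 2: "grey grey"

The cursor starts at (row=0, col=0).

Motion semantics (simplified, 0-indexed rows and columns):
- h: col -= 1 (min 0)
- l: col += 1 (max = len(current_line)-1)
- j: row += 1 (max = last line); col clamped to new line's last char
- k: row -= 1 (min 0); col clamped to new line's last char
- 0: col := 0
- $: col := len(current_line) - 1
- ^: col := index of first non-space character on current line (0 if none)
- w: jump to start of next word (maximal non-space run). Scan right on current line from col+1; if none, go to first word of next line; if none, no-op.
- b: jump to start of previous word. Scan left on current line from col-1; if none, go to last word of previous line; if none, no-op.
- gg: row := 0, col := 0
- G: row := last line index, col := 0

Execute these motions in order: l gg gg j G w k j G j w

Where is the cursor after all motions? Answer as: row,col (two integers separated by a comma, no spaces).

Answer: 2,5

Derivation:
After 1 (l): row=0 col=1 char='w'
After 2 (gg): row=0 col=0 char='t'
After 3 (gg): row=0 col=0 char='t'
After 4 (j): row=1 col=0 char='f'
After 5 (G): row=2 col=0 char='g'
After 6 (w): row=2 col=5 char='g'
After 7 (k): row=1 col=5 char='o'
After 8 (j): row=2 col=5 char='g'
After 9 (G): row=2 col=0 char='g'
After 10 (j): row=2 col=0 char='g'
After 11 (w): row=2 col=5 char='g'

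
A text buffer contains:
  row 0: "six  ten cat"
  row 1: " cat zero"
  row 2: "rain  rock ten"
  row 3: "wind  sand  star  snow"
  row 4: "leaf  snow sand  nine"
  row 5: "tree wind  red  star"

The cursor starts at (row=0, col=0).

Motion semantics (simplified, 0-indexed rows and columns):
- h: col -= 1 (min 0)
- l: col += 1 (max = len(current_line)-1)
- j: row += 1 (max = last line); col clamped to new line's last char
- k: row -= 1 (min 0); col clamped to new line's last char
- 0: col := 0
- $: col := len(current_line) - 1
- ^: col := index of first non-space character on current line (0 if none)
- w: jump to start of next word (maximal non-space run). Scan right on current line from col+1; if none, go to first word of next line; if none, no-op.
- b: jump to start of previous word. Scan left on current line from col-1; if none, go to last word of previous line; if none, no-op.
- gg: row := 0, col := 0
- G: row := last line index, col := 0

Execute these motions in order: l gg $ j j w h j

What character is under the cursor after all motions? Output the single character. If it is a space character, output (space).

Answer: (space)

Derivation:
After 1 (l): row=0 col=1 char='i'
After 2 (gg): row=0 col=0 char='s'
After 3 ($): row=0 col=11 char='t'
After 4 (j): row=1 col=8 char='o'
After 5 (j): row=2 col=8 char='c'
After 6 (w): row=2 col=11 char='t'
After 7 (h): row=2 col=10 char='_'
After 8 (j): row=3 col=10 char='_'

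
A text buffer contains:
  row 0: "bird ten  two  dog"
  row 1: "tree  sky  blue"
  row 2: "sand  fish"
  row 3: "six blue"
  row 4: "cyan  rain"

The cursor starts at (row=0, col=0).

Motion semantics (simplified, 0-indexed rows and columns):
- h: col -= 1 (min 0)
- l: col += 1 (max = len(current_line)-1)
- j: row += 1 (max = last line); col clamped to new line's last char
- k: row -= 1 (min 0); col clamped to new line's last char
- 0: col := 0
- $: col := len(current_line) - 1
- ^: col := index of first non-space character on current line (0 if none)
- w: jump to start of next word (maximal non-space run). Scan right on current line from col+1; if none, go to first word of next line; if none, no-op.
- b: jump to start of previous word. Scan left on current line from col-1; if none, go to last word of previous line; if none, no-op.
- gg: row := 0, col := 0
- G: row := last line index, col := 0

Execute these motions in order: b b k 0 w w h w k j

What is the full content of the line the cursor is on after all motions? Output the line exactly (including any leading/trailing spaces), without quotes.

Answer: tree  sky  blue

Derivation:
After 1 (b): row=0 col=0 char='b'
After 2 (b): row=0 col=0 char='b'
After 3 (k): row=0 col=0 char='b'
After 4 (0): row=0 col=0 char='b'
After 5 (w): row=0 col=5 char='t'
After 6 (w): row=0 col=10 char='t'
After 7 (h): row=0 col=9 char='_'
After 8 (w): row=0 col=10 char='t'
After 9 (k): row=0 col=10 char='t'
After 10 (j): row=1 col=10 char='_'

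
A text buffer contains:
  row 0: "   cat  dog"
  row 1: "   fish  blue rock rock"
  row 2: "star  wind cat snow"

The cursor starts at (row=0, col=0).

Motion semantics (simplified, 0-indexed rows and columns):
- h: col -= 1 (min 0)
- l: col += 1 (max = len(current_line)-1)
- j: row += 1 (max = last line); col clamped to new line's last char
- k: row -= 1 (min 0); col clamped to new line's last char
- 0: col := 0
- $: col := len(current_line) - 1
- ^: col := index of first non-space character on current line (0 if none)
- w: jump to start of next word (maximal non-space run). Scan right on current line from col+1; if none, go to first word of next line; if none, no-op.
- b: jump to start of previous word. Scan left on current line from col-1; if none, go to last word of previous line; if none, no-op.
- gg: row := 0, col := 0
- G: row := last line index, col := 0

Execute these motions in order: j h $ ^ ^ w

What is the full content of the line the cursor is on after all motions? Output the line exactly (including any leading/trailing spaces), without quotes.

Answer:    fish  blue rock rock

Derivation:
After 1 (j): row=1 col=0 char='_'
After 2 (h): row=1 col=0 char='_'
After 3 ($): row=1 col=22 char='k'
After 4 (^): row=1 col=3 char='f'
After 5 (^): row=1 col=3 char='f'
After 6 (w): row=1 col=9 char='b'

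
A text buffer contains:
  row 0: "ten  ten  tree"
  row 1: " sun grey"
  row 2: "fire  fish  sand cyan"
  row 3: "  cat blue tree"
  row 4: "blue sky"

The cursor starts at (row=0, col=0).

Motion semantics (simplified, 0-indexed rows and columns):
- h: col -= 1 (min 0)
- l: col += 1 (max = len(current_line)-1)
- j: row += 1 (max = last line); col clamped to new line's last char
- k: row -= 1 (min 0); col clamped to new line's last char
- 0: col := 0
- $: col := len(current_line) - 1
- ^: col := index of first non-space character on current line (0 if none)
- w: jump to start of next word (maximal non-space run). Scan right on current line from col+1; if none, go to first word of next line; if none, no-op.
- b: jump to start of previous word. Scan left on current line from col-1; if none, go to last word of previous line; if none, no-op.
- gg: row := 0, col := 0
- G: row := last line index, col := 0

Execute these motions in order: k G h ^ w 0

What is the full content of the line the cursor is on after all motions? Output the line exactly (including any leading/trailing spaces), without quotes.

After 1 (k): row=0 col=0 char='t'
After 2 (G): row=4 col=0 char='b'
After 3 (h): row=4 col=0 char='b'
After 4 (^): row=4 col=0 char='b'
After 5 (w): row=4 col=5 char='s'
After 6 (0): row=4 col=0 char='b'

Answer: blue sky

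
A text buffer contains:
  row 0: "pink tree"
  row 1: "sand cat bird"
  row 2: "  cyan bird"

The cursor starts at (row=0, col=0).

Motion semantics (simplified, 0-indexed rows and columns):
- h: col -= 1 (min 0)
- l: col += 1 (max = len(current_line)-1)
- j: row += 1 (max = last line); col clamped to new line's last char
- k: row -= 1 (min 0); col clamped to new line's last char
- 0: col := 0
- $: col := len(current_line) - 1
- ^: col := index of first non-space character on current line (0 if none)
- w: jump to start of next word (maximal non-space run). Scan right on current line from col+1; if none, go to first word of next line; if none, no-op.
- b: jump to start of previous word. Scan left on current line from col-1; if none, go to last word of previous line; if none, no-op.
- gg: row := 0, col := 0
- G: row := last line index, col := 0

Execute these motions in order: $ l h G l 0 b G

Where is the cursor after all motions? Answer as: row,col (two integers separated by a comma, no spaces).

After 1 ($): row=0 col=8 char='e'
After 2 (l): row=0 col=8 char='e'
After 3 (h): row=0 col=7 char='e'
After 4 (G): row=2 col=0 char='_'
After 5 (l): row=2 col=1 char='_'
After 6 (0): row=2 col=0 char='_'
After 7 (b): row=1 col=9 char='b'
After 8 (G): row=2 col=0 char='_'

Answer: 2,0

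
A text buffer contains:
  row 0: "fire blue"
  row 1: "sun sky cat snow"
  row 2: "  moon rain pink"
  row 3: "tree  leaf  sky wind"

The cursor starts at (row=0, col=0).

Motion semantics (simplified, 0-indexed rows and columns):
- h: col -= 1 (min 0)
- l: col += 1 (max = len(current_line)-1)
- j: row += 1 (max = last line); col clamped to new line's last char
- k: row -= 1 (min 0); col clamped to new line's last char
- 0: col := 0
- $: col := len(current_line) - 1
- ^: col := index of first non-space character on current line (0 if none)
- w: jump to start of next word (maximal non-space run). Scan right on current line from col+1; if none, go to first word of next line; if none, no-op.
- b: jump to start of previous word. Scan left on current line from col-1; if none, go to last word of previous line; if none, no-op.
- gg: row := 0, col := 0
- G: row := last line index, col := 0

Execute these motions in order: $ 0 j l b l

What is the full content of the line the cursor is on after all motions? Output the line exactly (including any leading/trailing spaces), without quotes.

Answer: sun sky cat snow

Derivation:
After 1 ($): row=0 col=8 char='e'
After 2 (0): row=0 col=0 char='f'
After 3 (j): row=1 col=0 char='s'
After 4 (l): row=1 col=1 char='u'
After 5 (b): row=1 col=0 char='s'
After 6 (l): row=1 col=1 char='u'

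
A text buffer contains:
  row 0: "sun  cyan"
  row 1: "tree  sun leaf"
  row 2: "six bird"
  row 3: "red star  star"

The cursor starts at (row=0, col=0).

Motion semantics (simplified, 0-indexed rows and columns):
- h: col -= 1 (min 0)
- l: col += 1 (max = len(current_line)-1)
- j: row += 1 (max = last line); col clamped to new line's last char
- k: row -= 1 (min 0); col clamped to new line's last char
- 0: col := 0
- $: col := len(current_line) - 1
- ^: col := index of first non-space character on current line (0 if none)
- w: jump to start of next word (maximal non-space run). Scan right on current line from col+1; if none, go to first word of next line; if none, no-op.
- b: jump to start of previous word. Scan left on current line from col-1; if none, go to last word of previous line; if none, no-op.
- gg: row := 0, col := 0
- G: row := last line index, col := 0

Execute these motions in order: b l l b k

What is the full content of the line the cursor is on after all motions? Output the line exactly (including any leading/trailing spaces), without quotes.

Answer: sun  cyan

Derivation:
After 1 (b): row=0 col=0 char='s'
After 2 (l): row=0 col=1 char='u'
After 3 (l): row=0 col=2 char='n'
After 4 (b): row=0 col=0 char='s'
After 5 (k): row=0 col=0 char='s'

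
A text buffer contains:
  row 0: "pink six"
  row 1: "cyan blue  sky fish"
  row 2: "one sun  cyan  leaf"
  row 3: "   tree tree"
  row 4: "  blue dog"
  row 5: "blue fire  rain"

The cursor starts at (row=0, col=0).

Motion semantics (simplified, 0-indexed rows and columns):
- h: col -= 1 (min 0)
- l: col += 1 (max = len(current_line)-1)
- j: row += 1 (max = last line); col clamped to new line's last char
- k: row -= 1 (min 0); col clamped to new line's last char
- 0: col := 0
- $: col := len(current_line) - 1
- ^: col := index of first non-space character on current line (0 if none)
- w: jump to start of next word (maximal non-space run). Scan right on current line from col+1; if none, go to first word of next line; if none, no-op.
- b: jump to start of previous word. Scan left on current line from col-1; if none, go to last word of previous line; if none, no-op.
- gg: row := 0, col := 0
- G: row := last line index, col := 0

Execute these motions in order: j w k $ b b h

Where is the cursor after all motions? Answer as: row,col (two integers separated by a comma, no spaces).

Answer: 0,0

Derivation:
After 1 (j): row=1 col=0 char='c'
After 2 (w): row=1 col=5 char='b'
After 3 (k): row=0 col=5 char='s'
After 4 ($): row=0 col=7 char='x'
After 5 (b): row=0 col=5 char='s'
After 6 (b): row=0 col=0 char='p'
After 7 (h): row=0 col=0 char='p'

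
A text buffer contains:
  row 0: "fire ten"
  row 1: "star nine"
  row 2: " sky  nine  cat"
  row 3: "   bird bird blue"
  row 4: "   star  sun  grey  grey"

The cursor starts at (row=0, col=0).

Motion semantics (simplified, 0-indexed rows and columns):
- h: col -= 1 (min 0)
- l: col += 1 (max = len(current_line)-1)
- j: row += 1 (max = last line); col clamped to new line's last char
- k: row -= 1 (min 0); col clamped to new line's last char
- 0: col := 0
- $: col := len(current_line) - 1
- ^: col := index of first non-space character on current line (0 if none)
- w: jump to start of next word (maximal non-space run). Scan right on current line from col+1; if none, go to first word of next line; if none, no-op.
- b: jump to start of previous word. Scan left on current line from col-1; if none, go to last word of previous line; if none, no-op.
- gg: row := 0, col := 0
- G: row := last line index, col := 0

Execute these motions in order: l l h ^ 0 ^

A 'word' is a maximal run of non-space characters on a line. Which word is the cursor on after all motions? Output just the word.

Answer: fire

Derivation:
After 1 (l): row=0 col=1 char='i'
After 2 (l): row=0 col=2 char='r'
After 3 (h): row=0 col=1 char='i'
After 4 (^): row=0 col=0 char='f'
After 5 (0): row=0 col=0 char='f'
After 6 (^): row=0 col=0 char='f'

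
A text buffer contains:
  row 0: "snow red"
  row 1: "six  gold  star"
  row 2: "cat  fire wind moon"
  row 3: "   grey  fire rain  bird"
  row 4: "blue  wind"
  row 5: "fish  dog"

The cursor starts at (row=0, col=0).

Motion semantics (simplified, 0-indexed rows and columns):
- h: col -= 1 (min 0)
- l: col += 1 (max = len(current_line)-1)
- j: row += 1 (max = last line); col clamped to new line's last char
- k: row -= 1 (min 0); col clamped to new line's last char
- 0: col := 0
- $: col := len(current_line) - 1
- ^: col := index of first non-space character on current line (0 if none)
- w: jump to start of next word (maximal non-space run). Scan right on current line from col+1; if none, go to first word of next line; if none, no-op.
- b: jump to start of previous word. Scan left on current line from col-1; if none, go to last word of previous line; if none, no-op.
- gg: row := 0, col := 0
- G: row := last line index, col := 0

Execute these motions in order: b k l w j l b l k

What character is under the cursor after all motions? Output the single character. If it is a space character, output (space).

After 1 (b): row=0 col=0 char='s'
After 2 (k): row=0 col=0 char='s'
After 3 (l): row=0 col=1 char='n'
After 4 (w): row=0 col=5 char='r'
After 5 (j): row=1 col=5 char='g'
After 6 (l): row=1 col=6 char='o'
After 7 (b): row=1 col=5 char='g'
After 8 (l): row=1 col=6 char='o'
After 9 (k): row=0 col=6 char='e'

Answer: e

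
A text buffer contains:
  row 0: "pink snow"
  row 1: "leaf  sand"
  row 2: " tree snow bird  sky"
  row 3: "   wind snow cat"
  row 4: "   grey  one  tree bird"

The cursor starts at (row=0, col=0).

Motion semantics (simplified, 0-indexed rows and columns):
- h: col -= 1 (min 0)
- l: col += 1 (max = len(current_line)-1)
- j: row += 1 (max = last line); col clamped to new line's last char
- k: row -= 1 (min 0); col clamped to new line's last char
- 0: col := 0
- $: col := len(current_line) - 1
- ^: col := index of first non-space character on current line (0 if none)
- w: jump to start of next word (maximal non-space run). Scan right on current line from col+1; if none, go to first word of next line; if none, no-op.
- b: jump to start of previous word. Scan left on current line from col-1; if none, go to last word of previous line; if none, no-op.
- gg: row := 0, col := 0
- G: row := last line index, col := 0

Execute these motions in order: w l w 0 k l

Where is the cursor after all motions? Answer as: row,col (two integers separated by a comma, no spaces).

After 1 (w): row=0 col=5 char='s'
After 2 (l): row=0 col=6 char='n'
After 3 (w): row=1 col=0 char='l'
After 4 (0): row=1 col=0 char='l'
After 5 (k): row=0 col=0 char='p'
After 6 (l): row=0 col=1 char='i'

Answer: 0,1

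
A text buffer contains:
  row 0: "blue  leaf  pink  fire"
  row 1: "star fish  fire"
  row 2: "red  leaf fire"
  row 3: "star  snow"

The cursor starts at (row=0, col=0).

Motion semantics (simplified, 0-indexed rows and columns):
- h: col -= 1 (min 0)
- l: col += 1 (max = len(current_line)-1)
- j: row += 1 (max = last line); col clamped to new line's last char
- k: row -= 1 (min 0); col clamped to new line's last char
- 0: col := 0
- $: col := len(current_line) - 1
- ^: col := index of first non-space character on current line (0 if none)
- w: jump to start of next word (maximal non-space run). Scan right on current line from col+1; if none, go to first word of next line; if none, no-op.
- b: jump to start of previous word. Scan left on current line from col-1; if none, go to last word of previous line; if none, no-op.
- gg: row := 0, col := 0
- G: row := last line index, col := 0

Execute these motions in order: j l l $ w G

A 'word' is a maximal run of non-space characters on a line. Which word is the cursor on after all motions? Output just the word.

Answer: star

Derivation:
After 1 (j): row=1 col=0 char='s'
After 2 (l): row=1 col=1 char='t'
After 3 (l): row=1 col=2 char='a'
After 4 ($): row=1 col=14 char='e'
After 5 (w): row=2 col=0 char='r'
After 6 (G): row=3 col=0 char='s'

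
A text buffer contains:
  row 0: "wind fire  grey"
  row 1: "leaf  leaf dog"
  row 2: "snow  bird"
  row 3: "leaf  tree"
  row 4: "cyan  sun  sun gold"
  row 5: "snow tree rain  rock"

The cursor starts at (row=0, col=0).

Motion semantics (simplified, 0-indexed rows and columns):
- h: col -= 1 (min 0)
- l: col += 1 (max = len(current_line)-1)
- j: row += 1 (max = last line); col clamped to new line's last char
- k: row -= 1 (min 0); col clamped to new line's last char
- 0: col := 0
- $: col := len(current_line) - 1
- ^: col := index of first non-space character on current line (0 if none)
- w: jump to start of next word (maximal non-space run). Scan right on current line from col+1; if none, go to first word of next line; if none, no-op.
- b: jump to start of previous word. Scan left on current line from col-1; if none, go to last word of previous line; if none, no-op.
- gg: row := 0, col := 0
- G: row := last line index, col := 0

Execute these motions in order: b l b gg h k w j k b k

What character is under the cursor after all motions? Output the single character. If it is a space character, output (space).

After 1 (b): row=0 col=0 char='w'
After 2 (l): row=0 col=1 char='i'
After 3 (b): row=0 col=0 char='w'
After 4 (gg): row=0 col=0 char='w'
After 5 (h): row=0 col=0 char='w'
After 6 (k): row=0 col=0 char='w'
After 7 (w): row=0 col=5 char='f'
After 8 (j): row=1 col=5 char='_'
After 9 (k): row=0 col=5 char='f'
After 10 (b): row=0 col=0 char='w'
After 11 (k): row=0 col=0 char='w'

Answer: w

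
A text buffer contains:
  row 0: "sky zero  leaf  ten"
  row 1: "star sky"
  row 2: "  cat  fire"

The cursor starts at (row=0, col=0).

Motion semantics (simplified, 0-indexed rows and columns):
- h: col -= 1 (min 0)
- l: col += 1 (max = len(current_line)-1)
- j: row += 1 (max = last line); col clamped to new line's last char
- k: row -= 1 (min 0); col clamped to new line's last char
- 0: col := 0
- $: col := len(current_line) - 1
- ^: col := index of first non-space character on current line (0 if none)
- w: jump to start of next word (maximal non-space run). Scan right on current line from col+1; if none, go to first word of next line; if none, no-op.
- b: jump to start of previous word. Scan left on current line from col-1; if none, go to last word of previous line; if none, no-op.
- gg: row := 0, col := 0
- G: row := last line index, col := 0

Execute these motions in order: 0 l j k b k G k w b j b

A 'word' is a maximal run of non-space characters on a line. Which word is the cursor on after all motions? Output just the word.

Answer: sky

Derivation:
After 1 (0): row=0 col=0 char='s'
After 2 (l): row=0 col=1 char='k'
After 3 (j): row=1 col=1 char='t'
After 4 (k): row=0 col=1 char='k'
After 5 (b): row=0 col=0 char='s'
After 6 (k): row=0 col=0 char='s'
After 7 (G): row=2 col=0 char='_'
After 8 (k): row=1 col=0 char='s'
After 9 (w): row=1 col=5 char='s'
After 10 (b): row=1 col=0 char='s'
After 11 (j): row=2 col=0 char='_'
After 12 (b): row=1 col=5 char='s'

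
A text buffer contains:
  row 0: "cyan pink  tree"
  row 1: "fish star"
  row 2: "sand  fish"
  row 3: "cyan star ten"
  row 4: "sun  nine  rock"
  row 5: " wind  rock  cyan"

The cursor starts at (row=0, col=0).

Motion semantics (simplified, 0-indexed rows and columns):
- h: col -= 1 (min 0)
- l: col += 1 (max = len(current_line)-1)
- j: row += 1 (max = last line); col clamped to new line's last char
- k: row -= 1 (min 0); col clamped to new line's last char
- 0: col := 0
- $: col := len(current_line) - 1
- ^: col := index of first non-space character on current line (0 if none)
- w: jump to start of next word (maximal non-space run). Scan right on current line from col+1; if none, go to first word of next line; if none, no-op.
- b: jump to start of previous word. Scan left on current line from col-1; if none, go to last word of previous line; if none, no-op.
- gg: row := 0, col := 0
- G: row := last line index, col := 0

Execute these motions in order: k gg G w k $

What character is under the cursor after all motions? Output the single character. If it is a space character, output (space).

Answer: k

Derivation:
After 1 (k): row=0 col=0 char='c'
After 2 (gg): row=0 col=0 char='c'
After 3 (G): row=5 col=0 char='_'
After 4 (w): row=5 col=1 char='w'
After 5 (k): row=4 col=1 char='u'
After 6 ($): row=4 col=14 char='k'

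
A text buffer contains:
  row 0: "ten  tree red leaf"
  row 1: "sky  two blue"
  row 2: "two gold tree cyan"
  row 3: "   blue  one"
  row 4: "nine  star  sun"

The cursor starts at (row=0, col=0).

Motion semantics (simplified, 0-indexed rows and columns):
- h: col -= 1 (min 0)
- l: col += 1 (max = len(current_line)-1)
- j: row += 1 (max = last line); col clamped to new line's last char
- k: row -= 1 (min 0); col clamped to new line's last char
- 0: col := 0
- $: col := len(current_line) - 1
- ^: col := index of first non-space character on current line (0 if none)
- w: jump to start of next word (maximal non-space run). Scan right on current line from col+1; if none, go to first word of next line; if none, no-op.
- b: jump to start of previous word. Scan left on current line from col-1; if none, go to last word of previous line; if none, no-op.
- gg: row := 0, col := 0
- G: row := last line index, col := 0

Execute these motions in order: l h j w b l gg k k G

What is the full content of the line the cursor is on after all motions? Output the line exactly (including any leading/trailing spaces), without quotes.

After 1 (l): row=0 col=1 char='e'
After 2 (h): row=0 col=0 char='t'
After 3 (j): row=1 col=0 char='s'
After 4 (w): row=1 col=5 char='t'
After 5 (b): row=1 col=0 char='s'
After 6 (l): row=1 col=1 char='k'
After 7 (gg): row=0 col=0 char='t'
After 8 (k): row=0 col=0 char='t'
After 9 (k): row=0 col=0 char='t'
After 10 (G): row=4 col=0 char='n'

Answer: nine  star  sun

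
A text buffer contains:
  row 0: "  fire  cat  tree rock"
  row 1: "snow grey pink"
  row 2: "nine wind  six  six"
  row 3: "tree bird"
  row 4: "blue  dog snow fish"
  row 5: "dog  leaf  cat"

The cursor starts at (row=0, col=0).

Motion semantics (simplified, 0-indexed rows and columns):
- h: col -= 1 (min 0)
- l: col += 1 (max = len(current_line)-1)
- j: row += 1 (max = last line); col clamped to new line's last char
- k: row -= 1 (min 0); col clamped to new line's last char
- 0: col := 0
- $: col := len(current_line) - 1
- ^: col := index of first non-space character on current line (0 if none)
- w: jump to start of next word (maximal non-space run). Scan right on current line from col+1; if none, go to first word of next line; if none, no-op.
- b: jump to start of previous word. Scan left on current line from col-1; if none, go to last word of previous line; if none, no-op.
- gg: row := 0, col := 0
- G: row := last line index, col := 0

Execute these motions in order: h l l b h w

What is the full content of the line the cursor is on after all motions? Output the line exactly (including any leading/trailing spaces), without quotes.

After 1 (h): row=0 col=0 char='_'
After 2 (l): row=0 col=1 char='_'
After 3 (l): row=0 col=2 char='f'
After 4 (b): row=0 col=2 char='f'
After 5 (h): row=0 col=1 char='_'
After 6 (w): row=0 col=2 char='f'

Answer:   fire  cat  tree rock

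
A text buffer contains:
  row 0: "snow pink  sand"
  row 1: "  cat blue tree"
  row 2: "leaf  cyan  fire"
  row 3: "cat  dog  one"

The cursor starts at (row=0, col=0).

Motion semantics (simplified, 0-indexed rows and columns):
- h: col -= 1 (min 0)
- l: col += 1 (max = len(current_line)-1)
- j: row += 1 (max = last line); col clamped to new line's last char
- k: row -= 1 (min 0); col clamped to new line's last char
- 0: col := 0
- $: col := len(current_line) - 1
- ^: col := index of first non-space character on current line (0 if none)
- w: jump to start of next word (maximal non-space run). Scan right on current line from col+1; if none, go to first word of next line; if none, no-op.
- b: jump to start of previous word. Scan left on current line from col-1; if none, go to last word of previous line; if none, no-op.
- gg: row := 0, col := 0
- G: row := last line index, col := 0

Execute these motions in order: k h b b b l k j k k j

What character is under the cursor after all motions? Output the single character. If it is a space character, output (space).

After 1 (k): row=0 col=0 char='s'
After 2 (h): row=0 col=0 char='s'
After 3 (b): row=0 col=0 char='s'
After 4 (b): row=0 col=0 char='s'
After 5 (b): row=0 col=0 char='s'
After 6 (l): row=0 col=1 char='n'
After 7 (k): row=0 col=1 char='n'
After 8 (j): row=1 col=1 char='_'
After 9 (k): row=0 col=1 char='n'
After 10 (k): row=0 col=1 char='n'
After 11 (j): row=1 col=1 char='_'

Answer: (space)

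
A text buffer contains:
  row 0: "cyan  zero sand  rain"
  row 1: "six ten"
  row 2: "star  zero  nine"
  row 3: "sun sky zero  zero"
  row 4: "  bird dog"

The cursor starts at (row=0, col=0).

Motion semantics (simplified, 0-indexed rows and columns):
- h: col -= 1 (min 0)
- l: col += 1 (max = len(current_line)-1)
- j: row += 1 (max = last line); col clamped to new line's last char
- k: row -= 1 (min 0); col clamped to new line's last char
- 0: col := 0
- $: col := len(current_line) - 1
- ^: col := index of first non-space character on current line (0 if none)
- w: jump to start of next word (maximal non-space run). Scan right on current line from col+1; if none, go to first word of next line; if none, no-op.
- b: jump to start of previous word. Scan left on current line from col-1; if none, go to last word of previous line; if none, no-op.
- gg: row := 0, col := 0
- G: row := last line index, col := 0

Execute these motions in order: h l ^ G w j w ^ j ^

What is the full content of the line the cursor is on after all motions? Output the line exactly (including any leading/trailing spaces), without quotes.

Answer:   bird dog

Derivation:
After 1 (h): row=0 col=0 char='c'
After 2 (l): row=0 col=1 char='y'
After 3 (^): row=0 col=0 char='c'
After 4 (G): row=4 col=0 char='_'
After 5 (w): row=4 col=2 char='b'
After 6 (j): row=4 col=2 char='b'
After 7 (w): row=4 col=7 char='d'
After 8 (^): row=4 col=2 char='b'
After 9 (j): row=4 col=2 char='b'
After 10 (^): row=4 col=2 char='b'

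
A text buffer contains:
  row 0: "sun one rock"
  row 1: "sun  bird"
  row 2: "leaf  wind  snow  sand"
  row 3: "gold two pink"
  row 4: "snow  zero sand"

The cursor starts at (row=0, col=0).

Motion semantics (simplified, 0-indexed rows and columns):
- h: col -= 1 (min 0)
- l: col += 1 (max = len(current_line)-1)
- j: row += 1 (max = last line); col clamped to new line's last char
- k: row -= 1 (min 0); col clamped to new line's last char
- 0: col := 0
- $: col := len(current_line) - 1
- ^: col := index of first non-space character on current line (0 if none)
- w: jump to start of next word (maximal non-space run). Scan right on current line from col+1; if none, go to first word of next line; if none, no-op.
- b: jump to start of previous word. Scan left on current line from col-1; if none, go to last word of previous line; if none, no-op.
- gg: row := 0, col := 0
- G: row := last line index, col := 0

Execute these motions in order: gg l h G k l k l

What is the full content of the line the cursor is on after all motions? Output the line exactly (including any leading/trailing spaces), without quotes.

After 1 (gg): row=0 col=0 char='s'
After 2 (l): row=0 col=1 char='u'
After 3 (h): row=0 col=0 char='s'
After 4 (G): row=4 col=0 char='s'
After 5 (k): row=3 col=0 char='g'
After 6 (l): row=3 col=1 char='o'
After 7 (k): row=2 col=1 char='e'
After 8 (l): row=2 col=2 char='a'

Answer: leaf  wind  snow  sand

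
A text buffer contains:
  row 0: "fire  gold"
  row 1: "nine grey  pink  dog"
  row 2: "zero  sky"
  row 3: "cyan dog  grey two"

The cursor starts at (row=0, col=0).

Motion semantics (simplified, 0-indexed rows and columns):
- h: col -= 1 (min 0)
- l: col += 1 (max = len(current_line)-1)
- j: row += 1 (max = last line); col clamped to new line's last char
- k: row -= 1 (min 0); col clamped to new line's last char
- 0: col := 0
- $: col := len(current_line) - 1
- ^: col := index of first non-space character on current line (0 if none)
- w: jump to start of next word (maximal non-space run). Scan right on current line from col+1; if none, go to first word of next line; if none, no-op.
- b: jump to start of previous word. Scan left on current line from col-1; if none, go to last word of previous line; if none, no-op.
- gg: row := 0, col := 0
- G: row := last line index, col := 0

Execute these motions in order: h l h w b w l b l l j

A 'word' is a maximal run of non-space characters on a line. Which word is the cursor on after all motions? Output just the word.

Answer: grey

Derivation:
After 1 (h): row=0 col=0 char='f'
After 2 (l): row=0 col=1 char='i'
After 3 (h): row=0 col=0 char='f'
After 4 (w): row=0 col=6 char='g'
After 5 (b): row=0 col=0 char='f'
After 6 (w): row=0 col=6 char='g'
After 7 (l): row=0 col=7 char='o'
After 8 (b): row=0 col=6 char='g'
After 9 (l): row=0 col=7 char='o'
After 10 (l): row=0 col=8 char='l'
After 11 (j): row=1 col=8 char='y'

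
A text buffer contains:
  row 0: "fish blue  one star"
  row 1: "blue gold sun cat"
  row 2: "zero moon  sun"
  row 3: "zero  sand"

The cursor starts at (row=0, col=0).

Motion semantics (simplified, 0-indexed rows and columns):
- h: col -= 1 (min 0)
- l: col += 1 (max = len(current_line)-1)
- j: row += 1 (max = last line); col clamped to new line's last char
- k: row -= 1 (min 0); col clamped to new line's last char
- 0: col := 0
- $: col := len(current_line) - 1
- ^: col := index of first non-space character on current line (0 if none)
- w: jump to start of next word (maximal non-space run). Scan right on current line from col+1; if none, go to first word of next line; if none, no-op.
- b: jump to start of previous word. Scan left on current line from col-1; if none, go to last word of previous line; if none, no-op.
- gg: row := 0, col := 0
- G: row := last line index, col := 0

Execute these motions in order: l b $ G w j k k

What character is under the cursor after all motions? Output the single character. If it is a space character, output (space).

After 1 (l): row=0 col=1 char='i'
After 2 (b): row=0 col=0 char='f'
After 3 ($): row=0 col=18 char='r'
After 4 (G): row=3 col=0 char='z'
After 5 (w): row=3 col=6 char='s'
After 6 (j): row=3 col=6 char='s'
After 7 (k): row=2 col=6 char='o'
After 8 (k): row=1 col=6 char='o'

Answer: o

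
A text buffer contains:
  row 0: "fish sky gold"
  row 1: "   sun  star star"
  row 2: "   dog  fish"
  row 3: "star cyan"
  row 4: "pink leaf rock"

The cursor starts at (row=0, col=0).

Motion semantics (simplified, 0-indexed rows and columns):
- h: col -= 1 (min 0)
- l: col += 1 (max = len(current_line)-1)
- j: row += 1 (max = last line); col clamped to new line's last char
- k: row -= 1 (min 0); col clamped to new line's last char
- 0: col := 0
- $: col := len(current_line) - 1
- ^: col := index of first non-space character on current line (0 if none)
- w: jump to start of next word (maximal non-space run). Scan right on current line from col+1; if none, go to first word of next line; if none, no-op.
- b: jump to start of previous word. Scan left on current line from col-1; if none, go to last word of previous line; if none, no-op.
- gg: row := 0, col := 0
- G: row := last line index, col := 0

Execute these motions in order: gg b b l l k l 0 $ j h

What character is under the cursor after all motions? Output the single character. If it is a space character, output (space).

After 1 (gg): row=0 col=0 char='f'
After 2 (b): row=0 col=0 char='f'
After 3 (b): row=0 col=0 char='f'
After 4 (l): row=0 col=1 char='i'
After 5 (l): row=0 col=2 char='s'
After 6 (k): row=0 col=2 char='s'
After 7 (l): row=0 col=3 char='h'
After 8 (0): row=0 col=0 char='f'
After 9 ($): row=0 col=12 char='d'
After 10 (j): row=1 col=12 char='_'
After 11 (h): row=1 col=11 char='r'

Answer: r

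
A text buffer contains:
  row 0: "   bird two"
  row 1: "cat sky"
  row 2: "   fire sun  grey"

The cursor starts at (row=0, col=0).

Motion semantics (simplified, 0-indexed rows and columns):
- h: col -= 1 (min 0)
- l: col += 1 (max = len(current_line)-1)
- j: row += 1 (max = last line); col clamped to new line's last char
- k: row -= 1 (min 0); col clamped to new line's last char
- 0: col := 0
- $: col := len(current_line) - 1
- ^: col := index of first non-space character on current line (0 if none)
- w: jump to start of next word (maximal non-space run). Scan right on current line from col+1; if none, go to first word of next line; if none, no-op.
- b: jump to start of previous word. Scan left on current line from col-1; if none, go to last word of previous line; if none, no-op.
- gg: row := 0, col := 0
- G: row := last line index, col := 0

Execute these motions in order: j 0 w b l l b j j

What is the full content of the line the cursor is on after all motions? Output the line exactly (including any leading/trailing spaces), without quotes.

After 1 (j): row=1 col=0 char='c'
After 2 (0): row=1 col=0 char='c'
After 3 (w): row=1 col=4 char='s'
After 4 (b): row=1 col=0 char='c'
After 5 (l): row=1 col=1 char='a'
After 6 (l): row=1 col=2 char='t'
After 7 (b): row=1 col=0 char='c'
After 8 (j): row=2 col=0 char='_'
After 9 (j): row=2 col=0 char='_'

Answer:    fire sun  grey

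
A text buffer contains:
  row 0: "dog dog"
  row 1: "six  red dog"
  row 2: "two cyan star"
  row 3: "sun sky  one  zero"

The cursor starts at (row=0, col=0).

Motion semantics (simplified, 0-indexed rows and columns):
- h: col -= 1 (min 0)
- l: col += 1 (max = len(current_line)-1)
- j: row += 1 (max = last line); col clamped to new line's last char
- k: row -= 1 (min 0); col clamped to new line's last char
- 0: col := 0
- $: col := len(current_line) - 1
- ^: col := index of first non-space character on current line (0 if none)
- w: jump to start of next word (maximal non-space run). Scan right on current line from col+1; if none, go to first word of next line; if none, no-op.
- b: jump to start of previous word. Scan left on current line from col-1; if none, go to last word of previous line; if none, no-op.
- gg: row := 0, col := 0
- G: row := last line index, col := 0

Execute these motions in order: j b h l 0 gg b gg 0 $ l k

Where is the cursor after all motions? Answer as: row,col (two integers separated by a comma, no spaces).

After 1 (j): row=1 col=0 char='s'
After 2 (b): row=0 col=4 char='d'
After 3 (h): row=0 col=3 char='_'
After 4 (l): row=0 col=4 char='d'
After 5 (0): row=0 col=0 char='d'
After 6 (gg): row=0 col=0 char='d'
After 7 (b): row=0 col=0 char='d'
After 8 (gg): row=0 col=0 char='d'
After 9 (0): row=0 col=0 char='d'
After 10 ($): row=0 col=6 char='g'
After 11 (l): row=0 col=6 char='g'
After 12 (k): row=0 col=6 char='g'

Answer: 0,6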